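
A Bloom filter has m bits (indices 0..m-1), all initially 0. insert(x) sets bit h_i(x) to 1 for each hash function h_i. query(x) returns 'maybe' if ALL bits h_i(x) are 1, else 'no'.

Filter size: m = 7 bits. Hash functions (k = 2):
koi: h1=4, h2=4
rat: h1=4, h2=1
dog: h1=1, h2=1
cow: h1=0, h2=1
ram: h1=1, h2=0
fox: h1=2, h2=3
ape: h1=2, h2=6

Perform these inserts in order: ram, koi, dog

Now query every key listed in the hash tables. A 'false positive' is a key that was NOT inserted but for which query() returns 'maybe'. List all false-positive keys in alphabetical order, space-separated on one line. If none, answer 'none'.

Start: bits=0000000
After insert 'ram': sets bits 0 1 -> bits=1100000
After insert 'koi': sets bits 4 -> bits=1100100
After insert 'dog': sets bits 1 -> bits=1100100
Not inserted: ape cow fox rat — query each against bits=1100100:
query ape: checks bit2=0, bit6=0 (has a 0) -> no => not a false positive
query cow: checks bit0=1, bit1=1 (all 1) -> maybe => FALSE POSITIVE
query fox: checks bit2=0, bit3=0 (has a 0) -> no => not a false positive
query rat: checks bit1=1, bit4=1 (all 1) -> maybe => FALSE POSITIVE
False positives (alphabetical): cow rat

Answer: cow rat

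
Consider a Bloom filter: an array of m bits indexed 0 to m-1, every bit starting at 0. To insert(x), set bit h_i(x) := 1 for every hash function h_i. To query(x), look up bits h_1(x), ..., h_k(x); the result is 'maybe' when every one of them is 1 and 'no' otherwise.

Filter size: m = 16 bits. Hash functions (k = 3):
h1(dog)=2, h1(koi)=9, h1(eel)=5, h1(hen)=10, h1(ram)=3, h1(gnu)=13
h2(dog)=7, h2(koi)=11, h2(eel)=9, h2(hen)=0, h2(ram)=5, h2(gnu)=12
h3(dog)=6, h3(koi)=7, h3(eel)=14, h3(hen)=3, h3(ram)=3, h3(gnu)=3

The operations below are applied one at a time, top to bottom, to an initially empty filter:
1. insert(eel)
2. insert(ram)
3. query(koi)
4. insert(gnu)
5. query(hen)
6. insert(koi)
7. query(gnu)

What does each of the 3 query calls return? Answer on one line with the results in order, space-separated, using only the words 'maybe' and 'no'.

Start: bits=0000000000000000
Op 1: insert eel -> sets bits 5 9 14 -> bits=0000010001000010
Op 2: insert ram -> sets bits 3 5 -> bits=0001010001000010
Op 3: query koi -> checks bit7=0, bit9=1, bit11=0 (has a 0) -> no
Op 4: insert gnu -> sets bits 3 12 13 -> bits=0001010001001110
Op 5: query hen -> checks bit0=0, bit3=1, bit10=0 (has a 0) -> no
Op 6: insert koi -> sets bits 7 9 11 -> bits=0001010101011110
Op 7: query gnu -> checks bit3=1, bit12=1, bit13=1 (all 1) -> maybe
Query results in order: no no maybe

Answer: no no maybe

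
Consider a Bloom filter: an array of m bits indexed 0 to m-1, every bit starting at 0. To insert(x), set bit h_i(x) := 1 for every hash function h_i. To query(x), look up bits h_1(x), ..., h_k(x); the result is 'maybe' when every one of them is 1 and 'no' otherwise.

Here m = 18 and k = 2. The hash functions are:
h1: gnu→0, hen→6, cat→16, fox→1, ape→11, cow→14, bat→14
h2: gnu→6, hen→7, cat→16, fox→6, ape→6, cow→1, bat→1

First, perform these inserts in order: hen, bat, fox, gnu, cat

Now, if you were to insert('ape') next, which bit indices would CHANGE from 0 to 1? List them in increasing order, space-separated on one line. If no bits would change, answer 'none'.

Answer: 11

Derivation:
Start: bits=000000000000000000
After insert 'hen': sets bits 6 7 -> bits=000000110000000000
After insert 'bat': sets bits 1 14 -> bits=010000110000001000
After insert 'fox': sets bits 1 6 -> bits=010000110000001000
After insert 'gnu': sets bits 0 6 -> bits=110000110000001000
After insert 'cat': sets bits 16 -> bits=110000110000001010
insert 'ape' would touch bits 6 11; currently bit6=1, bit11=0
Bits that are 0 among those (would change 0->1): 11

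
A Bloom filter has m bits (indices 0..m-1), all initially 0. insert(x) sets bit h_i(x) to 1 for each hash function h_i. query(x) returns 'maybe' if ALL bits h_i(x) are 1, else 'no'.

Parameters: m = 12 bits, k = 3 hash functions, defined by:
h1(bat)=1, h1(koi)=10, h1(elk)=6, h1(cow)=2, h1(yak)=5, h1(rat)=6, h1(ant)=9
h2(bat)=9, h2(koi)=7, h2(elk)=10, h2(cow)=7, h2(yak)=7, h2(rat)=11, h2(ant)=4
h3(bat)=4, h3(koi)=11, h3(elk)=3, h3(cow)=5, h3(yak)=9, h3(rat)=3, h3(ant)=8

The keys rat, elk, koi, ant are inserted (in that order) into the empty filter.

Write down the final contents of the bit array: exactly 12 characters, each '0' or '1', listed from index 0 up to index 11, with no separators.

Answer: 000110111111

Derivation:
Start: bits=000000000000
After insert 'rat': sets bits 3 6 11 -> bits=000100100001
After insert 'elk': sets bits 3 6 10 -> bits=000100100011
After insert 'koi': sets bits 7 10 11 -> bits=000100110011
After insert 'ant': sets bits 4 8 9 -> bits=000110111111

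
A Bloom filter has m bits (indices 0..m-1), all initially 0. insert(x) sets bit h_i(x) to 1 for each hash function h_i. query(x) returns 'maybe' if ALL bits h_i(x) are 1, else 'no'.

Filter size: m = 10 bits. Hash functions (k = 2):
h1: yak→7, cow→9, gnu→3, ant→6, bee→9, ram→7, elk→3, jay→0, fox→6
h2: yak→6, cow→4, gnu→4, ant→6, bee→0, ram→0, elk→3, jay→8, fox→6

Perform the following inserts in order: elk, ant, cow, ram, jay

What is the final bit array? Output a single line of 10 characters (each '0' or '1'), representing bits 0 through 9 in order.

Start: bits=0000000000
After insert 'elk': sets bits 3 -> bits=0001000000
After insert 'ant': sets bits 6 -> bits=0001001000
After insert 'cow': sets bits 4 9 -> bits=0001101001
After insert 'ram': sets bits 0 7 -> bits=1001101101
After insert 'jay': sets bits 0 8 -> bits=1001101111

Answer: 1001101111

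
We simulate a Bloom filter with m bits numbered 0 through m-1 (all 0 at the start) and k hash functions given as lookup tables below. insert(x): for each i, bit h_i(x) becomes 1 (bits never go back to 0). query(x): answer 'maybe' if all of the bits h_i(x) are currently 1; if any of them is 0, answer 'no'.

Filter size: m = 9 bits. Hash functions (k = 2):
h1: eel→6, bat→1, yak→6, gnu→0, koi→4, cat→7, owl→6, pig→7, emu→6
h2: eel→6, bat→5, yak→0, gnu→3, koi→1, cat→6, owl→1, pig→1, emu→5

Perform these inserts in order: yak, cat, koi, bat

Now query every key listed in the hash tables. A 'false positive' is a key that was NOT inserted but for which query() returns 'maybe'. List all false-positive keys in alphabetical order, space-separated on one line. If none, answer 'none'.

Answer: eel emu owl pig

Derivation:
Start: bits=000000000
After insert 'yak': sets bits 0 6 -> bits=100000100
After insert 'cat': sets bits 6 7 -> bits=100000110
After insert 'koi': sets bits 1 4 -> bits=110010110
After insert 'bat': sets bits 1 5 -> bits=110011110
Not inserted: eel emu gnu owl pig — query each against bits=110011110:
query eel: checks bit6=1 (all 1) -> maybe => FALSE POSITIVE
query emu: checks bit5=1, bit6=1 (all 1) -> maybe => FALSE POSITIVE
query gnu: checks bit0=1, bit3=0 (has a 0) -> no => not a false positive
query owl: checks bit1=1, bit6=1 (all 1) -> maybe => FALSE POSITIVE
query pig: checks bit1=1, bit7=1 (all 1) -> maybe => FALSE POSITIVE
False positives (alphabetical): eel emu owl pig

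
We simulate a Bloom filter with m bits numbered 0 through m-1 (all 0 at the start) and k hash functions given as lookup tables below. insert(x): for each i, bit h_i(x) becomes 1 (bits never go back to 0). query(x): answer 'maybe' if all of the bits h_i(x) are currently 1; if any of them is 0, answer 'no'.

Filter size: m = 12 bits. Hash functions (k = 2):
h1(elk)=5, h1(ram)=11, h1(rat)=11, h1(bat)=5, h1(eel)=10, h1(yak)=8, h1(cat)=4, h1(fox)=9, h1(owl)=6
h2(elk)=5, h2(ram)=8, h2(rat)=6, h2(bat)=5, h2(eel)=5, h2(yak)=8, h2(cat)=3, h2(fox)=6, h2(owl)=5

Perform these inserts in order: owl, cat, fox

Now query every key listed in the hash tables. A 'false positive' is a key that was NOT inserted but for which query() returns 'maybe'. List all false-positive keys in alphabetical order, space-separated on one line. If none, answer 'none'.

Answer: bat elk

Derivation:
Start: bits=000000000000
After insert 'owl': sets bits 5 6 -> bits=000001100000
After insert 'cat': sets bits 3 4 -> bits=000111100000
After insert 'fox': sets bits 6 9 -> bits=000111100100
Not inserted: bat eel elk ram rat yak — query each against bits=000111100100:
query bat: checks bit5=1 (all 1) -> maybe => FALSE POSITIVE
query eel: checks bit5=1, bit10=0 (has a 0) -> no => not a false positive
query elk: checks bit5=1 (all 1) -> maybe => FALSE POSITIVE
query ram: checks bit8=0, bit11=0 (has a 0) -> no => not a false positive
query rat: checks bit6=1, bit11=0 (has a 0) -> no => not a false positive
query yak: checks bit8=0 (has a 0) -> no => not a false positive
False positives (alphabetical): bat elk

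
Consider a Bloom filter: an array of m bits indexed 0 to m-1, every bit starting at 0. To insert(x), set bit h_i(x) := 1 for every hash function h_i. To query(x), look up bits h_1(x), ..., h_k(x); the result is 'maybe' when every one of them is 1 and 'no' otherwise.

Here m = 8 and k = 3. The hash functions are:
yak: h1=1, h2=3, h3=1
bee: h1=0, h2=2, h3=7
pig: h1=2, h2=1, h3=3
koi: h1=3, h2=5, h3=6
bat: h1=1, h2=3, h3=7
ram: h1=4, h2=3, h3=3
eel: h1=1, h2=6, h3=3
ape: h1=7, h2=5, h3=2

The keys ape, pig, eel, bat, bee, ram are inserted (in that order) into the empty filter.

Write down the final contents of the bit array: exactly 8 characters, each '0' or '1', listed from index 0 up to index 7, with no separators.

Start: bits=00000000
After insert 'ape': sets bits 2 5 7 -> bits=00100101
After insert 'pig': sets bits 1 2 3 -> bits=01110101
After insert 'eel': sets bits 1 3 6 -> bits=01110111
After insert 'bat': sets bits 1 3 7 -> bits=01110111
After insert 'bee': sets bits 0 2 7 -> bits=11110111
After insert 'ram': sets bits 3 4 -> bits=11111111

Answer: 11111111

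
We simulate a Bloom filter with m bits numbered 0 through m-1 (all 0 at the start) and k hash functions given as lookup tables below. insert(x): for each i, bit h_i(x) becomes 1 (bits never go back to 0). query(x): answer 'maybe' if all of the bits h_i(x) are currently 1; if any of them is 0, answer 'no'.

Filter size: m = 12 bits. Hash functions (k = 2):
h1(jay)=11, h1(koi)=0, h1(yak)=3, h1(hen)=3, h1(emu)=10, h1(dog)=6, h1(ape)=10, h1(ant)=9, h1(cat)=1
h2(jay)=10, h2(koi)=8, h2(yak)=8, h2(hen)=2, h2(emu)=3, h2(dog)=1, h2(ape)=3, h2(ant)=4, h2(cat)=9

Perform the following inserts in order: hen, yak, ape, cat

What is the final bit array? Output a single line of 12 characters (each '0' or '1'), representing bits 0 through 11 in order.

Answer: 011100001110

Derivation:
Start: bits=000000000000
After insert 'hen': sets bits 2 3 -> bits=001100000000
After insert 'yak': sets bits 3 8 -> bits=001100001000
After insert 'ape': sets bits 3 10 -> bits=001100001010
After insert 'cat': sets bits 1 9 -> bits=011100001110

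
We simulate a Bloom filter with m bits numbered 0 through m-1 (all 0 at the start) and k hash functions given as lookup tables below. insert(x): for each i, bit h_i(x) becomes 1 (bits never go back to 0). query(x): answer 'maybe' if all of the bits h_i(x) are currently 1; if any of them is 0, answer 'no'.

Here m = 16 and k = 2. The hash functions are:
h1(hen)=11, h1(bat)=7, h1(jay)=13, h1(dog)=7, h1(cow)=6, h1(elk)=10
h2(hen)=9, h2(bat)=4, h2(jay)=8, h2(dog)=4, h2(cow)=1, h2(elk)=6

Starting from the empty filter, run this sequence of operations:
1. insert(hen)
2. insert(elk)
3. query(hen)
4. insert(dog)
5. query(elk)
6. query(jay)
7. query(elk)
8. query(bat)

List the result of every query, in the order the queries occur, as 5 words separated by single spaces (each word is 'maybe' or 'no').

Answer: maybe maybe no maybe maybe

Derivation:
Start: bits=0000000000000000
Op 1: insert hen -> sets bits 9 11 -> bits=0000000001010000
Op 2: insert elk -> sets bits 6 10 -> bits=0000001001110000
Op 3: query hen -> checks bit9=1, bit11=1 (all 1) -> maybe
Op 4: insert dog -> sets bits 4 7 -> bits=0000101101110000
Op 5: query elk -> checks bit6=1, bit10=1 (all 1) -> maybe
Op 6: query jay -> checks bit8=0, bit13=0 (has a 0) -> no
Op 7: query elk -> checks bit6=1, bit10=1 (all 1) -> maybe
Op 8: query bat -> checks bit4=1, bit7=1 (all 1) -> maybe
Query results in order: maybe maybe no maybe maybe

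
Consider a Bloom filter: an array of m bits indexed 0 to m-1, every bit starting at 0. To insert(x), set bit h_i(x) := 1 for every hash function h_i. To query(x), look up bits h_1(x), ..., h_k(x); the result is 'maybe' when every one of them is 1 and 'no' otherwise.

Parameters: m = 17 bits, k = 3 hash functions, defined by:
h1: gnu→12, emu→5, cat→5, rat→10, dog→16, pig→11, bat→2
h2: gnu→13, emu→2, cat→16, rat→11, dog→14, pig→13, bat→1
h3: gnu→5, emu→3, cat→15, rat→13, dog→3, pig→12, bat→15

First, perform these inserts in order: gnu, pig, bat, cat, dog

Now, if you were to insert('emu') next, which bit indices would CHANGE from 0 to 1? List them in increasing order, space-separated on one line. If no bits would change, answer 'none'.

Start: bits=00000000000000000
After insert 'gnu': sets bits 5 12 13 -> bits=00000100000011000
After insert 'pig': sets bits 11 12 13 -> bits=00000100000111000
After insert 'bat': sets bits 1 2 15 -> bits=01100100000111010
After insert 'cat': sets bits 5 15 16 -> bits=01100100000111011
After insert 'dog': sets bits 3 14 16 -> bits=01110100000111111
insert 'emu' would touch bits 2 3 5; currently bit2=1, bit3=1, bit5=1
Bits that are 0 among those (would change 0->1): none

Answer: none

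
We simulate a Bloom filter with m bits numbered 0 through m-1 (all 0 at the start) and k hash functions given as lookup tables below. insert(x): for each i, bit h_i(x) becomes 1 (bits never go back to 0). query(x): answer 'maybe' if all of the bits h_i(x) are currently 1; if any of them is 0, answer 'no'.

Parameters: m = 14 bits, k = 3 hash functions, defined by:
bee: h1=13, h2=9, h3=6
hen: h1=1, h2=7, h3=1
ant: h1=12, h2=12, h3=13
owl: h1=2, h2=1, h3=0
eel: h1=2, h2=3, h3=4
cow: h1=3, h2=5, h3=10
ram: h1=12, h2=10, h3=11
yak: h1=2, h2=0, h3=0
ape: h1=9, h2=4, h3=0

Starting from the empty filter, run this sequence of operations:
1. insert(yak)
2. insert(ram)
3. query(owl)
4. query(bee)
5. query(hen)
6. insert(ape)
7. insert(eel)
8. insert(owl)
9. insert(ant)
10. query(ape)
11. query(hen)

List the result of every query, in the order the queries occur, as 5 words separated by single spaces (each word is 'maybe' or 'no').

Answer: no no no maybe no

Derivation:
Start: bits=00000000000000
Op 1: insert yak -> sets bits 0 2 -> bits=10100000000000
Op 2: insert ram -> sets bits 10 11 12 -> bits=10100000001110
Op 3: query owl -> checks bit0=1, bit1=0, bit2=1 (has a 0) -> no
Op 4: query bee -> checks bit6=0, bit9=0, bit13=0 (has a 0) -> no
Op 5: query hen -> checks bit1=0, bit7=0 (has a 0) -> no
Op 6: insert ape -> sets bits 0 4 9 -> bits=10101000011110
Op 7: insert eel -> sets bits 2 3 4 -> bits=10111000011110
Op 8: insert owl -> sets bits 0 1 2 -> bits=11111000011110
Op 9: insert ant -> sets bits 12 13 -> bits=11111000011111
Op 10: query ape -> checks bit0=1, bit4=1, bit9=1 (all 1) -> maybe
Op 11: query hen -> checks bit1=1, bit7=0 (has a 0) -> no
Query results in order: no no no maybe no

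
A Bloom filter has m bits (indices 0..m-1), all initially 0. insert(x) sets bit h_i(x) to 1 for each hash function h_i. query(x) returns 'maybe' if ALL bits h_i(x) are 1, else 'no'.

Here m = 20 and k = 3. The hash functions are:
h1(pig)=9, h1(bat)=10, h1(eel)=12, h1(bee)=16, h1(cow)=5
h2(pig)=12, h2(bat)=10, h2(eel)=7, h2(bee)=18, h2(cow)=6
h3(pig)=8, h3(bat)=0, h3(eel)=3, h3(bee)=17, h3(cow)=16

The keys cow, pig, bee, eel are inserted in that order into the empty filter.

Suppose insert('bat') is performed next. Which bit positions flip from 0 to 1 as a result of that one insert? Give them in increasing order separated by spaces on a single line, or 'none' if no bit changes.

Answer: 0 10

Derivation:
Start: bits=00000000000000000000
After insert 'cow': sets bits 5 6 16 -> bits=00000110000000001000
After insert 'pig': sets bits 8 9 12 -> bits=00000110110010001000
After insert 'bee': sets bits 16 17 18 -> bits=00000110110010001110
After insert 'eel': sets bits 3 7 12 -> bits=00010111110010001110
insert 'bat' would touch bits 0 10; currently bit0=0, bit10=0
Bits that are 0 among those (would change 0->1): 0 10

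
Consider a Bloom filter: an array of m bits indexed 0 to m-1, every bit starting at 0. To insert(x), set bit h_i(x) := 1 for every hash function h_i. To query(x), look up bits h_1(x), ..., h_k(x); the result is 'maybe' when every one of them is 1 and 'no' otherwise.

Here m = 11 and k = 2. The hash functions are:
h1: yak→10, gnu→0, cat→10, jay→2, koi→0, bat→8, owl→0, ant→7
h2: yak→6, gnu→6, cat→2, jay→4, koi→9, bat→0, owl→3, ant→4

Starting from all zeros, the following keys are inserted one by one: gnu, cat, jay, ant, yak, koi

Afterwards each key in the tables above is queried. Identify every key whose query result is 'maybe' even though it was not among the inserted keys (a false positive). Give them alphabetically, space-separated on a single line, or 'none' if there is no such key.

Start: bits=00000000000
After insert 'gnu': sets bits 0 6 -> bits=10000010000
After insert 'cat': sets bits 2 10 -> bits=10100010001
After insert 'jay': sets bits 2 4 -> bits=10101010001
After insert 'ant': sets bits 4 7 -> bits=10101011001
After insert 'yak': sets bits 6 10 -> bits=10101011001
After insert 'koi': sets bits 0 9 -> bits=10101011011
Not inserted: bat owl — query each against bits=10101011011:
query bat: checks bit0=1, bit8=0 (has a 0) -> no => not a false positive
query owl: checks bit0=1, bit3=0 (has a 0) -> no => not a false positive
False positives (alphabetical): none

Answer: none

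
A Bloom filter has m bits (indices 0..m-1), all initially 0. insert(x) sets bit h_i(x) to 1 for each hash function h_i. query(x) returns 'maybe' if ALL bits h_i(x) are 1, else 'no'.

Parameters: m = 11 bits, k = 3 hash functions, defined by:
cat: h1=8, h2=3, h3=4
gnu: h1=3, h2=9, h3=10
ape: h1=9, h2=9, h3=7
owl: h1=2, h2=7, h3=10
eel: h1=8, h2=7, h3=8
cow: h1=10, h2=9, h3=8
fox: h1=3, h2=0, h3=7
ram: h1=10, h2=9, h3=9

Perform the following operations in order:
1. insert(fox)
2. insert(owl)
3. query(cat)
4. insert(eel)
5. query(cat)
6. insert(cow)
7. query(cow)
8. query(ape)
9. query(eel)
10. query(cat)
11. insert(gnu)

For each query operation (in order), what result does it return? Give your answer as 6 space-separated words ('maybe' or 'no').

Answer: no no maybe maybe maybe no

Derivation:
Start: bits=00000000000
Op 1: insert fox -> sets bits 0 3 7 -> bits=10010001000
Op 2: insert owl -> sets bits 2 7 10 -> bits=10110001001
Op 3: query cat -> checks bit3=1, bit4=0, bit8=0 (has a 0) -> no
Op 4: insert eel -> sets bits 7 8 -> bits=10110001101
Op 5: query cat -> checks bit3=1, bit4=0, bit8=1 (has a 0) -> no
Op 6: insert cow -> sets bits 8 9 10 -> bits=10110001111
Op 7: query cow -> checks bit8=1, bit9=1, bit10=1 (all 1) -> maybe
Op 8: query ape -> checks bit7=1, bit9=1 (all 1) -> maybe
Op 9: query eel -> checks bit7=1, bit8=1 (all 1) -> maybe
Op 10: query cat -> checks bit3=1, bit4=0, bit8=1 (has a 0) -> no
Op 11: insert gnu -> sets bits 3 9 10 -> bits=10110001111
Query results in order: no no maybe maybe maybe no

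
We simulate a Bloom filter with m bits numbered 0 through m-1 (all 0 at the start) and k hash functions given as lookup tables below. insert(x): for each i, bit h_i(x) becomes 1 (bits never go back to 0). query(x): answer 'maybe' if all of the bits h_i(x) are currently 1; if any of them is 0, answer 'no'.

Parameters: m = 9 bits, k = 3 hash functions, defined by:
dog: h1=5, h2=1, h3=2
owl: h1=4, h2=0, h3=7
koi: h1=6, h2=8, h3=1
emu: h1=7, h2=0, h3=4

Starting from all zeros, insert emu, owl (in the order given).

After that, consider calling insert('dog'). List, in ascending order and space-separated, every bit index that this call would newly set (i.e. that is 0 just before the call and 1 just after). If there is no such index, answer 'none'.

Start: bits=000000000
After insert 'emu': sets bits 0 4 7 -> bits=100010010
After insert 'owl': sets bits 0 4 7 -> bits=100010010
insert 'dog' would touch bits 1 2 5; currently bit1=0, bit2=0, bit5=0
Bits that are 0 among those (would change 0->1): 1 2 5

Answer: 1 2 5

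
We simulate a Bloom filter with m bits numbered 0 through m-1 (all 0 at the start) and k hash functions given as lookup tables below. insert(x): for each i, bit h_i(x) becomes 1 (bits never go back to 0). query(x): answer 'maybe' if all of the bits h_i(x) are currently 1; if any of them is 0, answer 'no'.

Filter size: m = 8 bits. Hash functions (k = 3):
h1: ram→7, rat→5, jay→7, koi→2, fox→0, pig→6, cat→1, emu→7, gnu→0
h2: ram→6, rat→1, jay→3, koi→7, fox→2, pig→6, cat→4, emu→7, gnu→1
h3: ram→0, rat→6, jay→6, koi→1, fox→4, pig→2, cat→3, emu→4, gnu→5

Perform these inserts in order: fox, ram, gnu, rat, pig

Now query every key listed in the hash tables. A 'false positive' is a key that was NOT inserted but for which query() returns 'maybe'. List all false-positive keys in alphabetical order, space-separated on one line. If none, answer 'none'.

Answer: emu koi

Derivation:
Start: bits=00000000
After insert 'fox': sets bits 0 2 4 -> bits=10101000
After insert 'ram': sets bits 0 6 7 -> bits=10101011
After insert 'gnu': sets bits 0 1 5 -> bits=11101111
After insert 'rat': sets bits 1 5 6 -> bits=11101111
After insert 'pig': sets bits 2 6 -> bits=11101111
Not inserted: cat emu jay koi — query each against bits=11101111:
query cat: checks bit1=1, bit3=0, bit4=1 (has a 0) -> no => not a false positive
query emu: checks bit4=1, bit7=1 (all 1) -> maybe => FALSE POSITIVE
query jay: checks bit3=0, bit6=1, bit7=1 (has a 0) -> no => not a false positive
query koi: checks bit1=1, bit2=1, bit7=1 (all 1) -> maybe => FALSE POSITIVE
False positives (alphabetical): emu koi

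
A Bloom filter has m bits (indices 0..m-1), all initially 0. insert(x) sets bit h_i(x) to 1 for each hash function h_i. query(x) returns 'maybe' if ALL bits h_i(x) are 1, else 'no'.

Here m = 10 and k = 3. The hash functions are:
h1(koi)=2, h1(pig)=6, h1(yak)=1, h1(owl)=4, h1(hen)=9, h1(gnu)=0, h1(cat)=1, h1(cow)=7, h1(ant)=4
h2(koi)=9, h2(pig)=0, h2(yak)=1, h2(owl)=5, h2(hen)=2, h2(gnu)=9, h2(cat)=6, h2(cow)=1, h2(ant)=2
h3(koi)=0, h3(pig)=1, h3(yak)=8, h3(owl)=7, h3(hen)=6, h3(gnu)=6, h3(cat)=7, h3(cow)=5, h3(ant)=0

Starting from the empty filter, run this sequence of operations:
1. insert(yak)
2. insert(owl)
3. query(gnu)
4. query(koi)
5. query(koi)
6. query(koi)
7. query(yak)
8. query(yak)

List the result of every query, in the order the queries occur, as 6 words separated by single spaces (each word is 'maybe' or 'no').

Start: bits=0000000000
Op 1: insert yak -> sets bits 1 8 -> bits=0100000010
Op 2: insert owl -> sets bits 4 5 7 -> bits=0100110110
Op 3: query gnu -> checks bit0=0, bit6=0, bit9=0 (has a 0) -> no
Op 4: query koi -> checks bit0=0, bit2=0, bit9=0 (has a 0) -> no
Op 5: query koi -> checks bit0=0, bit2=0, bit9=0 (has a 0) -> no
Op 6: query koi -> checks bit0=0, bit2=0, bit9=0 (has a 0) -> no
Op 7: query yak -> checks bit1=1, bit8=1 (all 1) -> maybe
Op 8: query yak -> checks bit1=1, bit8=1 (all 1) -> maybe
Query results in order: no no no no maybe maybe

Answer: no no no no maybe maybe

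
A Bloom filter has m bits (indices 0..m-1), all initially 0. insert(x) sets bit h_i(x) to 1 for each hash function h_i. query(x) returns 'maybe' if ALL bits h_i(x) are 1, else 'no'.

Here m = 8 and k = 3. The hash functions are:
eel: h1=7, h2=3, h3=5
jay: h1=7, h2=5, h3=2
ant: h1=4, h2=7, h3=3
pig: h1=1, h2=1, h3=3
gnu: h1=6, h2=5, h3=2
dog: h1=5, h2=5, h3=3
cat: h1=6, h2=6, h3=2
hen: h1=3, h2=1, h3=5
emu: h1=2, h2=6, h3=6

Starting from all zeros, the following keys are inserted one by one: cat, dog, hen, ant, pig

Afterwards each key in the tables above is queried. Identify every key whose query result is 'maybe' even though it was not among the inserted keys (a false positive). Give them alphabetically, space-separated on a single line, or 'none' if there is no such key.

Answer: eel emu gnu jay

Derivation:
Start: bits=00000000
After insert 'cat': sets bits 2 6 -> bits=00100010
After insert 'dog': sets bits 3 5 -> bits=00110110
After insert 'hen': sets bits 1 3 5 -> bits=01110110
After insert 'ant': sets bits 3 4 7 -> bits=01111111
After insert 'pig': sets bits 1 3 -> bits=01111111
Not inserted: eel emu gnu jay — query each against bits=01111111:
query eel: checks bit3=1, bit5=1, bit7=1 (all 1) -> maybe => FALSE POSITIVE
query emu: checks bit2=1, bit6=1 (all 1) -> maybe => FALSE POSITIVE
query gnu: checks bit2=1, bit5=1, bit6=1 (all 1) -> maybe => FALSE POSITIVE
query jay: checks bit2=1, bit5=1, bit7=1 (all 1) -> maybe => FALSE POSITIVE
False positives (alphabetical): eel emu gnu jay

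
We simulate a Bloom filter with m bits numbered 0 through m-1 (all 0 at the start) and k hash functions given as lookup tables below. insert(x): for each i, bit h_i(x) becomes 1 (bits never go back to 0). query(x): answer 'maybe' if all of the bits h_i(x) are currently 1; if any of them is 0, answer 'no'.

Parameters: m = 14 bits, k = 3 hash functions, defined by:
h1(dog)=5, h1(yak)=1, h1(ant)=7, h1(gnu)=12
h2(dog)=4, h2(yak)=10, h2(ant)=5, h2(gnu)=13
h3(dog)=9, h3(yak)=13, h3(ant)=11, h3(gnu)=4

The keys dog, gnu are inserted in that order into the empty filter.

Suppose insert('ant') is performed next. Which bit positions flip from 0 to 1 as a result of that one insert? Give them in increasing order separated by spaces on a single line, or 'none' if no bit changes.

Start: bits=00000000000000
After insert 'dog': sets bits 4 5 9 -> bits=00001100010000
After insert 'gnu': sets bits 4 12 13 -> bits=00001100010011
insert 'ant' would touch bits 5 7 11; currently bit5=1, bit7=0, bit11=0
Bits that are 0 among those (would change 0->1): 7 11

Answer: 7 11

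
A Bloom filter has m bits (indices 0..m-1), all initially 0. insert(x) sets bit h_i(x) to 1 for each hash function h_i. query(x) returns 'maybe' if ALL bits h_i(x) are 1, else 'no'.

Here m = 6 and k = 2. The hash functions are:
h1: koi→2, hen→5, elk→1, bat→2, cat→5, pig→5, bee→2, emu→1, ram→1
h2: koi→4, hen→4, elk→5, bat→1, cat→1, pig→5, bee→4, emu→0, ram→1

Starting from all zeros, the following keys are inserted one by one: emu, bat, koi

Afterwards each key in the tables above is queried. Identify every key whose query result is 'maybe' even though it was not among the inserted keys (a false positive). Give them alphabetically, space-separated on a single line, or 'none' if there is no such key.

Answer: bee ram

Derivation:
Start: bits=000000
After insert 'emu': sets bits 0 1 -> bits=110000
After insert 'bat': sets bits 1 2 -> bits=111000
After insert 'koi': sets bits 2 4 -> bits=111010
Not inserted: bee cat elk hen pig ram — query each against bits=111010:
query bee: checks bit2=1, bit4=1 (all 1) -> maybe => FALSE POSITIVE
query cat: checks bit1=1, bit5=0 (has a 0) -> no => not a false positive
query elk: checks bit1=1, bit5=0 (has a 0) -> no => not a false positive
query hen: checks bit4=1, bit5=0 (has a 0) -> no => not a false positive
query pig: checks bit5=0 (has a 0) -> no => not a false positive
query ram: checks bit1=1 (all 1) -> maybe => FALSE POSITIVE
False positives (alphabetical): bee ram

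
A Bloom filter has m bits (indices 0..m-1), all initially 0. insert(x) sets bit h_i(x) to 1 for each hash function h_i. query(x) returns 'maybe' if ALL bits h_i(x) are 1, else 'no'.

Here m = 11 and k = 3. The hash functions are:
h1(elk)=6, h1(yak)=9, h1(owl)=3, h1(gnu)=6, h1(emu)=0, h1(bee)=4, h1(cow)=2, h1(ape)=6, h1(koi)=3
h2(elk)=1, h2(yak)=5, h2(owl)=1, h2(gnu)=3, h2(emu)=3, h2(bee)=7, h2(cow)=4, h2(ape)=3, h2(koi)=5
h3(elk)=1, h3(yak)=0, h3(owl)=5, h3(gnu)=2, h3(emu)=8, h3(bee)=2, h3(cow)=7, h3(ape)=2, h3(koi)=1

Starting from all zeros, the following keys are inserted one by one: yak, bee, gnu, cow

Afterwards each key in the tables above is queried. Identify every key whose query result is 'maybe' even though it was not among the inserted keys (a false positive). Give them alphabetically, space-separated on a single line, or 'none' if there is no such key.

Start: bits=00000000000
After insert 'yak': sets bits 0 5 9 -> bits=10000100010
After insert 'bee': sets bits 2 4 7 -> bits=10101101010
After insert 'gnu': sets bits 2 3 6 -> bits=10111111010
After insert 'cow': sets bits 2 4 7 -> bits=10111111010
Not inserted: ape elk emu koi owl — query each against bits=10111111010:
query ape: checks bit2=1, bit3=1, bit6=1 (all 1) -> maybe => FALSE POSITIVE
query elk: checks bit1=0, bit6=1 (has a 0) -> no => not a false positive
query emu: checks bit0=1, bit3=1, bit8=0 (has a 0) -> no => not a false positive
query koi: checks bit1=0, bit3=1, bit5=1 (has a 0) -> no => not a false positive
query owl: checks bit1=0, bit3=1, bit5=1 (has a 0) -> no => not a false positive
False positives (alphabetical): ape

Answer: ape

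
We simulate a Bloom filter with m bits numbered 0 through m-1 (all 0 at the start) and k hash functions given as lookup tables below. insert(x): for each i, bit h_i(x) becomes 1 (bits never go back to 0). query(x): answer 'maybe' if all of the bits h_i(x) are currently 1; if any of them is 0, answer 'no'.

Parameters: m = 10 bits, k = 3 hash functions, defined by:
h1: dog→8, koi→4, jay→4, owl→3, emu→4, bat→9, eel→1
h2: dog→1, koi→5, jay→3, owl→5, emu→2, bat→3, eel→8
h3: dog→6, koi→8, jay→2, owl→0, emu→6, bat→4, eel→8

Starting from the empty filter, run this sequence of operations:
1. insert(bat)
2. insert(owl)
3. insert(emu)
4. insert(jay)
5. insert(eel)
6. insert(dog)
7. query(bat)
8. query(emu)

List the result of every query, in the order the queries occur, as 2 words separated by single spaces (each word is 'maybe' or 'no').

Answer: maybe maybe

Derivation:
Start: bits=0000000000
Op 1: insert bat -> sets bits 3 4 9 -> bits=0001100001
Op 2: insert owl -> sets bits 0 3 5 -> bits=1001110001
Op 3: insert emu -> sets bits 2 4 6 -> bits=1011111001
Op 4: insert jay -> sets bits 2 3 4 -> bits=1011111001
Op 5: insert eel -> sets bits 1 8 -> bits=1111111011
Op 6: insert dog -> sets bits 1 6 8 -> bits=1111111011
Op 7: query bat -> checks bit3=1, bit4=1, bit9=1 (all 1) -> maybe
Op 8: query emu -> checks bit2=1, bit4=1, bit6=1 (all 1) -> maybe
Query results in order: maybe maybe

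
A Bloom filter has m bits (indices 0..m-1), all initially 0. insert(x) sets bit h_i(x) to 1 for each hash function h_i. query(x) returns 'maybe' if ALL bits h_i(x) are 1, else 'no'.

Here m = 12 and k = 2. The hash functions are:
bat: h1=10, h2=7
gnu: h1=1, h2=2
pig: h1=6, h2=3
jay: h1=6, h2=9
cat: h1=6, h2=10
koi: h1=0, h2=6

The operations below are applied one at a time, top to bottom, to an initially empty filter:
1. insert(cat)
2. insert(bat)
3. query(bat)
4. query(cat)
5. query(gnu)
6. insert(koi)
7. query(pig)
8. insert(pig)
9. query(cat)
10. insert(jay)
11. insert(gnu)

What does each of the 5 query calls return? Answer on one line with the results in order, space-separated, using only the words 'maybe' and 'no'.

Start: bits=000000000000
Op 1: insert cat -> sets bits 6 10 -> bits=000000100010
Op 2: insert bat -> sets bits 7 10 -> bits=000000110010
Op 3: query bat -> checks bit7=1, bit10=1 (all 1) -> maybe
Op 4: query cat -> checks bit6=1, bit10=1 (all 1) -> maybe
Op 5: query gnu -> checks bit1=0, bit2=0 (has a 0) -> no
Op 6: insert koi -> sets bits 0 6 -> bits=100000110010
Op 7: query pig -> checks bit3=0, bit6=1 (has a 0) -> no
Op 8: insert pig -> sets bits 3 6 -> bits=100100110010
Op 9: query cat -> checks bit6=1, bit10=1 (all 1) -> maybe
Op 10: insert jay -> sets bits 6 9 -> bits=100100110110
Op 11: insert gnu -> sets bits 1 2 -> bits=111100110110
Query results in order: maybe maybe no no maybe

Answer: maybe maybe no no maybe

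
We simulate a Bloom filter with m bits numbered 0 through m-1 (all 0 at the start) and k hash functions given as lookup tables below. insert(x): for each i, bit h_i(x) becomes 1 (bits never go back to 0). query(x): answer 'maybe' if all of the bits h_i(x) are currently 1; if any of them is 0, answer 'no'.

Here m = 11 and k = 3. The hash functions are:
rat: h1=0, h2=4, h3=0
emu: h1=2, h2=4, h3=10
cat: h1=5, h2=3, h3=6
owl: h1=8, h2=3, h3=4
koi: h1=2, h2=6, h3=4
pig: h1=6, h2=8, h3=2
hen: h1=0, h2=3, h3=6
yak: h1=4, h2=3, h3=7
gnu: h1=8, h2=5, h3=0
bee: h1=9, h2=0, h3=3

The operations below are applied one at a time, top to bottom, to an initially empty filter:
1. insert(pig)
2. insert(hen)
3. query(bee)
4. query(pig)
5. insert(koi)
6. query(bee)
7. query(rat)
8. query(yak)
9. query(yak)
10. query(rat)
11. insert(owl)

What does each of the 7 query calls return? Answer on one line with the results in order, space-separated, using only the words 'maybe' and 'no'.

Start: bits=00000000000
Op 1: insert pig -> sets bits 2 6 8 -> bits=00100010100
Op 2: insert hen -> sets bits 0 3 6 -> bits=10110010100
Op 3: query bee -> checks bit0=1, bit3=1, bit9=0 (has a 0) -> no
Op 4: query pig -> checks bit2=1, bit6=1, bit8=1 (all 1) -> maybe
Op 5: insert koi -> sets bits 2 4 6 -> bits=10111010100
Op 6: query bee -> checks bit0=1, bit3=1, bit9=0 (has a 0) -> no
Op 7: query rat -> checks bit0=1, bit4=1 (all 1) -> maybe
Op 8: query yak -> checks bit3=1, bit4=1, bit7=0 (has a 0) -> no
Op 9: query yak -> checks bit3=1, bit4=1, bit7=0 (has a 0) -> no
Op 10: query rat -> checks bit0=1, bit4=1 (all 1) -> maybe
Op 11: insert owl -> sets bits 3 4 8 -> bits=10111010100
Query results in order: no maybe no maybe no no maybe

Answer: no maybe no maybe no no maybe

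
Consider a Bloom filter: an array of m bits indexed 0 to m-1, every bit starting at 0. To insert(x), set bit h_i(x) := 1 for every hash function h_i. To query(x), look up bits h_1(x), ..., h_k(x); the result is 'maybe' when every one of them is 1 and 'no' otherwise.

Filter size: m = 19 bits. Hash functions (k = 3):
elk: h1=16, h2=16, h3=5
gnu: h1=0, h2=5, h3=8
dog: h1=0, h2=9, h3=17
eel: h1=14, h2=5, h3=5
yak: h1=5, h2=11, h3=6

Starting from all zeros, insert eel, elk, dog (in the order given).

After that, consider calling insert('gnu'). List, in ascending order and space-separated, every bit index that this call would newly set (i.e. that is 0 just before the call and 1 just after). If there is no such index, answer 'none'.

Answer: 8

Derivation:
Start: bits=0000000000000000000
After insert 'eel': sets bits 5 14 -> bits=0000010000000010000
After insert 'elk': sets bits 5 16 -> bits=0000010000000010100
After insert 'dog': sets bits 0 9 17 -> bits=1000010001000010110
insert 'gnu' would touch bits 0 5 8; currently bit0=1, bit5=1, bit8=0
Bits that are 0 among those (would change 0->1): 8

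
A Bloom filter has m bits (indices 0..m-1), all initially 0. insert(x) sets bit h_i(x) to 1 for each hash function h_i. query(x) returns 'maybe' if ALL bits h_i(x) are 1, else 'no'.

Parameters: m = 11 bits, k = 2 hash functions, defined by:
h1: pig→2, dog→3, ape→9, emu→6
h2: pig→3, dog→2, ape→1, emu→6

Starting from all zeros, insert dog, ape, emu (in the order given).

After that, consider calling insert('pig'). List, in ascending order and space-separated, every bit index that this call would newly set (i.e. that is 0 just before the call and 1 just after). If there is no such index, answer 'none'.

Start: bits=00000000000
After insert 'dog': sets bits 2 3 -> bits=00110000000
After insert 'ape': sets bits 1 9 -> bits=01110000010
After insert 'emu': sets bits 6 -> bits=01110010010
insert 'pig' would touch bits 2 3; currently bit2=1, bit3=1
Bits that are 0 among those (would change 0->1): none

Answer: none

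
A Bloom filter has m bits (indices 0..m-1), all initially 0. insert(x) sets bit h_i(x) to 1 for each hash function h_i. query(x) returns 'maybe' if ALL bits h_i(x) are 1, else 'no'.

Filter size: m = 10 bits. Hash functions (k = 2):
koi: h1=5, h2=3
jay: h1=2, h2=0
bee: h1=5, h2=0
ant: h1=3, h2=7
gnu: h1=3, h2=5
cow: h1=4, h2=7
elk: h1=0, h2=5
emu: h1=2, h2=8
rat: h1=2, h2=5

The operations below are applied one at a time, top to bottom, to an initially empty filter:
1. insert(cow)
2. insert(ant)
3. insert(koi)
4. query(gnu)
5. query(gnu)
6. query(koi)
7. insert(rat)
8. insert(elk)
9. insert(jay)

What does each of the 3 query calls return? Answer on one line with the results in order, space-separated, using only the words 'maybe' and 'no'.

Start: bits=0000000000
Op 1: insert cow -> sets bits 4 7 -> bits=0000100100
Op 2: insert ant -> sets bits 3 7 -> bits=0001100100
Op 3: insert koi -> sets bits 3 5 -> bits=0001110100
Op 4: query gnu -> checks bit3=1, bit5=1 (all 1) -> maybe
Op 5: query gnu -> checks bit3=1, bit5=1 (all 1) -> maybe
Op 6: query koi -> checks bit3=1, bit5=1 (all 1) -> maybe
Op 7: insert rat -> sets bits 2 5 -> bits=0011110100
Op 8: insert elk -> sets bits 0 5 -> bits=1011110100
Op 9: insert jay -> sets bits 0 2 -> bits=1011110100
Query results in order: maybe maybe maybe

Answer: maybe maybe maybe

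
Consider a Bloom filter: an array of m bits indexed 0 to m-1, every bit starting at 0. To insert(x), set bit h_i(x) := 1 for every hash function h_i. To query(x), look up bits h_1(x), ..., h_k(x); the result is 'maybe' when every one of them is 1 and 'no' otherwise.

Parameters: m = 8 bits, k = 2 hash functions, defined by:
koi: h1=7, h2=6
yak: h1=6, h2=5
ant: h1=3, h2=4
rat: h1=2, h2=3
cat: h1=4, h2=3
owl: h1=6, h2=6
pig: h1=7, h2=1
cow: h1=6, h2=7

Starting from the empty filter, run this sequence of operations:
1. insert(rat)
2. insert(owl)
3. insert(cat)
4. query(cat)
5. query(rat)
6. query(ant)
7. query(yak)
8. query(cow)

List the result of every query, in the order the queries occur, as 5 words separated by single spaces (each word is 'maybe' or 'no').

Start: bits=00000000
Op 1: insert rat -> sets bits 2 3 -> bits=00110000
Op 2: insert owl -> sets bits 6 -> bits=00110010
Op 3: insert cat -> sets bits 3 4 -> bits=00111010
Op 4: query cat -> checks bit3=1, bit4=1 (all 1) -> maybe
Op 5: query rat -> checks bit2=1, bit3=1 (all 1) -> maybe
Op 6: query ant -> checks bit3=1, bit4=1 (all 1) -> maybe
Op 7: query yak -> checks bit5=0, bit6=1 (has a 0) -> no
Op 8: query cow -> checks bit6=1, bit7=0 (has a 0) -> no
Query results in order: maybe maybe maybe no no

Answer: maybe maybe maybe no no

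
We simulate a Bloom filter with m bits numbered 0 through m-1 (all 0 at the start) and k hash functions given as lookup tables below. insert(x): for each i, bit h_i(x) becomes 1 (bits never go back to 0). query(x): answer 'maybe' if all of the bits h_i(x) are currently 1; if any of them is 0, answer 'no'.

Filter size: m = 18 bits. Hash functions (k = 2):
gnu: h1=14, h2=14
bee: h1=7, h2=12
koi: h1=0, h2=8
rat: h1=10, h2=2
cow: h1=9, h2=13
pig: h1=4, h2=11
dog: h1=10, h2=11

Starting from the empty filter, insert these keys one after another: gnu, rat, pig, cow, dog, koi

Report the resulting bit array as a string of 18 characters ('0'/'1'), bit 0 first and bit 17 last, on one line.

Answer: 101010001111011000

Derivation:
Start: bits=000000000000000000
After insert 'gnu': sets bits 14 -> bits=000000000000001000
After insert 'rat': sets bits 2 10 -> bits=001000000010001000
After insert 'pig': sets bits 4 11 -> bits=001010000011001000
After insert 'cow': sets bits 9 13 -> bits=001010000111011000
After insert 'dog': sets bits 10 11 -> bits=001010000111011000
After insert 'koi': sets bits 0 8 -> bits=101010001111011000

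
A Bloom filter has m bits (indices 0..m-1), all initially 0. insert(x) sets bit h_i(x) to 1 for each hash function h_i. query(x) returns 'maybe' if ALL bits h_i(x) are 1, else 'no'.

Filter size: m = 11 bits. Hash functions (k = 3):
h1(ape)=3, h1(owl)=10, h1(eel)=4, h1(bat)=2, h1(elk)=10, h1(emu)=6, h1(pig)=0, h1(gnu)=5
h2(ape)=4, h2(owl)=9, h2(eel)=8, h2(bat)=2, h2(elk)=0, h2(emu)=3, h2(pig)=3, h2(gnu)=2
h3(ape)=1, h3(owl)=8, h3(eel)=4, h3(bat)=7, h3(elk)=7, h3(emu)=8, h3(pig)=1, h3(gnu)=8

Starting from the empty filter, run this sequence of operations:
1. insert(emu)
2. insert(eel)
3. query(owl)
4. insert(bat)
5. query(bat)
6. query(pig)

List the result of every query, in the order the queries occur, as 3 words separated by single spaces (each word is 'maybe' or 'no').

Start: bits=00000000000
Op 1: insert emu -> sets bits 3 6 8 -> bits=00010010100
Op 2: insert eel -> sets bits 4 8 -> bits=00011010100
Op 3: query owl -> checks bit8=1, bit9=0, bit10=0 (has a 0) -> no
Op 4: insert bat -> sets bits 2 7 -> bits=00111011100
Op 5: query bat -> checks bit2=1, bit7=1 (all 1) -> maybe
Op 6: query pig -> checks bit0=0, bit1=0, bit3=1 (has a 0) -> no
Query results in order: no maybe no

Answer: no maybe no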